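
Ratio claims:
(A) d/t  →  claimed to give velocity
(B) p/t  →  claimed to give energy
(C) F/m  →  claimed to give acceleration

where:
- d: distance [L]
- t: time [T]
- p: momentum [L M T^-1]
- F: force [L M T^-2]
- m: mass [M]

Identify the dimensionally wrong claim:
(B) p/t does not give energy

(A) d/t: [L T^-1] = velocity [L T^-1] ✓
(B) p/t: [L M T^-2] ≠ energy [L^2 M T^-2] ✗
(C) F/m: [L T^-2] = acceleration [L T^-2] ✓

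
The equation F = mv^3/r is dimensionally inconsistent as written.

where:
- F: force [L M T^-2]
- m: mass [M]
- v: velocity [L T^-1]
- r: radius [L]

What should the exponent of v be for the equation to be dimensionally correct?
The exponent of v should be 2: F = mv^2/r

The LHS F has dimensions [L M T^-2]; v has dimensions [L T^-1].
As written, the RHS mv^3/r (exponent 3 on v) has dimensions [L^2 M T^-3], which does not match.
With exponent 2, the RHS mv^2/r has dimensions [L M T^-2], matching the LHS.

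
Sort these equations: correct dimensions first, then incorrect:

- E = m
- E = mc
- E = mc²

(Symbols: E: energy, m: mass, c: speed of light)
Dimensionally correct: E = mc²
Dimensionally incorrect: E = m, E = mc
Ordered (correct first, then incorrect): E = mc², E = m, E = mc

- E = m: LHS [L^2 M T^-2], RHS [M] → incorrect ✗
- E = mc: LHS [L^2 M T^-2], RHS [L M T^-1] → incorrect ✗
- E = mc²: LHS [L^2 M T^-2], RHS [L^2 M T^-2] → correct ✓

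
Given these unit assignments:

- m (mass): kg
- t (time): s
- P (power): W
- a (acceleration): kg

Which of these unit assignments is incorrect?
a

The variable a (acceleration) should have units m/s², not kg.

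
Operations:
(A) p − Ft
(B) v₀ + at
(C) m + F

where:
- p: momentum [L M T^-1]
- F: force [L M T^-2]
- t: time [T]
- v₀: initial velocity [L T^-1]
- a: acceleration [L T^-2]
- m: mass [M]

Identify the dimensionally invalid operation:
(C) m + F

(A) p − Ft: p [L M T^-1] and Ft [L M T^-1] — same dimensions ✓
(B) v₀ + at: v₀ [L T^-1] and at [L T^-1] — same dimensions ✓
(C) m + F: m [M] and F [L M T^-2] — different dimensions cannot be added/subtracted ✗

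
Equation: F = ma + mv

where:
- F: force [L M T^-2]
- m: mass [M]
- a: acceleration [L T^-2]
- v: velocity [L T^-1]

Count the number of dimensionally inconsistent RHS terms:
1

LHS F: [L M T^-2]
- ma: [L M T^-2] ✓
- mv: [L M T^-1] ✗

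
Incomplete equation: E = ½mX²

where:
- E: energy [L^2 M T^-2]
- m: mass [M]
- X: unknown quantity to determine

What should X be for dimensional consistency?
X = v (velocity), dimensions [L T^-1]

E has dimensions [L^2 M T^-2]; the rest of the RHS (½m) has dimensions [M].
So X² must have dimensions [L^2 T^-2], i.e. X has dimensions [L T^-1] — X = v (velocity).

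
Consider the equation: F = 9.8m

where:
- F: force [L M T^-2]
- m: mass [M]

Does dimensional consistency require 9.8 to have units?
Yes

F has dimensions [L M T^-2], while m alone has dimensions [M]. For the equation to balance, the factor 9.8 must carry dimensions [L T^-2] — it is a dimensional constant (a numerical value of a physical quantity with its units suppressed), not a pure number.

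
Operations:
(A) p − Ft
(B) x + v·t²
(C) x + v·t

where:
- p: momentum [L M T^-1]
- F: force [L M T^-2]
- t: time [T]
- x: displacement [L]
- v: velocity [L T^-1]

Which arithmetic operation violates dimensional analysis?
(B) x + v·t²

(A) p − Ft: p [L M T^-1] and Ft [L M T^-1] — same dimensions ✓
(B) x + v·t²: x [L] and v·t² [L T] — different dimensions cannot be added/subtracted ✗
(C) x + v·t: x [L] and v·t [L] — same dimensions ✓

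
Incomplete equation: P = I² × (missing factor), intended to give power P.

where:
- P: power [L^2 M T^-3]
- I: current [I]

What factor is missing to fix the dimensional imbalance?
R (resistance), dimensions [I^-2 L^2 M T^-3]

P has dimensions [L^2 M T^-3] and I² has dimensions [I^2].
The missing factor must have dimensions [L^2 M T^-3] / [I^2] = [I^-2 L^2 M T^-3], i.e. resistance (R).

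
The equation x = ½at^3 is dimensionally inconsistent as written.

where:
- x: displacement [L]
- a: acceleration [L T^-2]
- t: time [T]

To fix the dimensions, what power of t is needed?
The exponent of t should be 2: x = ½at^2

The LHS x has dimensions [L]; t has dimensions [T].
As written, the RHS ½at^3 (exponent 3 on t) has dimensions [L T], which does not match.
With exponent 2, the RHS ½at^2 has dimensions [L], matching the LHS.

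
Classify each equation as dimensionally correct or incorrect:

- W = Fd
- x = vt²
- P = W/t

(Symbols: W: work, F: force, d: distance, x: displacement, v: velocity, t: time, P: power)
Dimensionally correct: W = Fd, P = W/t
Dimensionally incorrect: x = vt²
Ordered (correct first, then incorrect): W = Fd, P = W/t, x = vt²

- W = Fd: LHS [L^2 M T^-2], RHS [L^2 M T^-2] → correct ✓
- x = vt²: LHS [L], RHS [L T] → incorrect ✗
- P = W/t: LHS [L^2 M T^-3], RHS [L^2 M T^-3] → correct ✓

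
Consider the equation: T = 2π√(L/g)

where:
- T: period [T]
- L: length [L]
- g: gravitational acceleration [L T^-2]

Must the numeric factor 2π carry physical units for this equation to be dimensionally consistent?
No

T has dimensions [T] and √(L/g) already has dimensions [T], so the equation balances without 2π contributing any dimensions. 2π is a pure (dimensionless) number; changing or removing it would not affect dimensional consistency.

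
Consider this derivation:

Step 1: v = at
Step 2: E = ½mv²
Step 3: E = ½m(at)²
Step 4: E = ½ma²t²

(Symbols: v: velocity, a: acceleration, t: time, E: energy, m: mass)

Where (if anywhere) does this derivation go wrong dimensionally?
No step introduces an error — all steps are dimensionally consistent.

Step 1: v = at → LHS [L T^-1], RHS [L T^-1] ✓
Step 2: E = ½mv² → LHS [L^2 M T^-2], RHS [L^2 M T^-2] ✓
Step 3: E = ½m(at)² → LHS [L^2 M T^-2], RHS [L^2 M T^-2] ✓
Step 4: E = ½ma²t² → LHS [L^2 M T^-2], RHS [L^2 M T^-2] ✓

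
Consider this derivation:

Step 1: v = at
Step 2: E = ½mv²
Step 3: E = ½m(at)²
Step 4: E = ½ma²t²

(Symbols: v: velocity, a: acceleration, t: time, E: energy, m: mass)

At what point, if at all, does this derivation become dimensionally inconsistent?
No step introduces an error — all steps are dimensionally consistent.

Step 1: v = at → LHS [L T^-1], RHS [L T^-1] ✓
Step 2: E = ½mv² → LHS [L^2 M T^-2], RHS [L^2 M T^-2] ✓
Step 3: E = ½m(at)² → LHS [L^2 M T^-2], RHS [L^2 M T^-2] ✓
Step 4: E = ½ma²t² → LHS [L^2 M T^-2], RHS [L^2 M T^-2] ✓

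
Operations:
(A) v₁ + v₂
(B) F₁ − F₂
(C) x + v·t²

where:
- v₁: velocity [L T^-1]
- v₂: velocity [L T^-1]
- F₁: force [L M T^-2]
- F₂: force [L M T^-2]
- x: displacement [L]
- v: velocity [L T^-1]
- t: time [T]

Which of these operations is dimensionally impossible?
(C) x + v·t²

(A) v₁ + v₂: v₁ [L T^-1] and v₂ [L T^-1] — same dimensions ✓
(B) F₁ − F₂: F₁ [L M T^-2] and F₂ [L M T^-2] — same dimensions ✓
(C) x + v·t²: x [L] and v·t² [L T] — different dimensions cannot be added/subtracted ✗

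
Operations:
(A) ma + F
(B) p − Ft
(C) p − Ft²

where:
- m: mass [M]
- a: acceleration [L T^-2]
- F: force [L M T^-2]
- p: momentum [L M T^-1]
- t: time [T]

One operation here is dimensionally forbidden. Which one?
(C) p − Ft²

(A) ma + F: ma [L M T^-2] and F [L M T^-2] — same dimensions ✓
(B) p − Ft: p [L M T^-1] and Ft [L M T^-1] — same dimensions ✓
(C) p − Ft²: p [L M T^-1] and Ft² [L M] — different dimensions cannot be added/subtracted ✗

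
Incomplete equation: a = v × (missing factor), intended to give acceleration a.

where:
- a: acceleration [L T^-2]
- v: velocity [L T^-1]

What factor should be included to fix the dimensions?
1/t (inverse time), dimensions [T^-1]

a has dimensions [L T^-2] and v has dimensions [L T^-1].
The missing factor must have dimensions [L T^-2] / [L T^-1] = [T^-1], i.e. inverse time (1/t).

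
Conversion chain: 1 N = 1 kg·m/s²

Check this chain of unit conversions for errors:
The chain is correct (no errors).

Correct: Newton is defined as kg·m/s²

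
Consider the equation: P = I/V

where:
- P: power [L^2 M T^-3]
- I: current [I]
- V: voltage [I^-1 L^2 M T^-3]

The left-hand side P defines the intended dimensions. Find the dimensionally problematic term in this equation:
The right-hand side term I/V

P has dimensions [L^2 M T^-3], but I/V has dimensions [I^2 L^-2 M^-1 T^3], so the term I/V is dimensionally wrong for P.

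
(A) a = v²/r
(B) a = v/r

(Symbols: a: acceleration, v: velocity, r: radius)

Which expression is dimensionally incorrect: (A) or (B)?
(B)

(A) a = v²/r: LHS [L T^-2], RHS [L T^-2] ✓
(B) a = v/r: LHS [L T^-2], RHS [T^-1] ✗

Expression (B) a = v/r is dimensionally incorrect.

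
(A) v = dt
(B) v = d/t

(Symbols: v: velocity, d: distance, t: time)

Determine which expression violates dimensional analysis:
(A)

(A) v = dt: LHS [L T^-1], RHS [L T] ✗
(B) v = d/t: LHS [L T^-1], RHS [L T^-1] ✓

Expression (A) v = dt is dimensionally incorrect.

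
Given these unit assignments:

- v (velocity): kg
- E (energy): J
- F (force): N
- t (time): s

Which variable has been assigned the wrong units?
v

The variable v (velocity) should have units m/s, not kg.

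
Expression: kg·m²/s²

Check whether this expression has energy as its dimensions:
Yes

The expression kg·m²/s² has dimensions [L^2 M T^-2], which is exactly energy [L^2 M T^-2].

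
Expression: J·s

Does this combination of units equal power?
No

The expression J·s has dimensions [L^2 M T^-1], but power has dimensions [L^2 M T^-3].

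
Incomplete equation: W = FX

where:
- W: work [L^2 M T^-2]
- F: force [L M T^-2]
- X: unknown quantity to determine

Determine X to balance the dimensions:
X = d (distance), dimensions [L]

W has dimensions [L^2 M T^-2]; the rest of the RHS (F) has dimensions [L M T^-2].
So X must have dimensions [L] — X = d (distance).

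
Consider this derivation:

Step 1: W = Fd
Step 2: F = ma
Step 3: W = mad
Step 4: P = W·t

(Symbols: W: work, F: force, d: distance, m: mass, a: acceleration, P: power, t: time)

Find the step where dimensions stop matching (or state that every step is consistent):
Step 4

Step 1: W = Fd → LHS [L^2 M T^-2], RHS [L^2 M T^-2] ✓
Step 2: F = ma → LHS [L M T^-2], RHS [L M T^-2] ✓
Step 3: W = mad → LHS [L^2 M T^-2], RHS [L^2 M T^-2] ✓
Step 4: P = W·t → LHS [L^2 M T^-3], RHS [L^2 M T^-1] ✗

The first dimensional inconsistency appears in step 4: P = W·t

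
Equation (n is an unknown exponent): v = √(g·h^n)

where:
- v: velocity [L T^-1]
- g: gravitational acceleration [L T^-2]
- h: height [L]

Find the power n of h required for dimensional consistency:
n = 1

v has dimensions [L T^-1]; h has dimensions [L].
With n = 1: √(g·h^1) has dimensions [L T^-1], matching the LHS ✓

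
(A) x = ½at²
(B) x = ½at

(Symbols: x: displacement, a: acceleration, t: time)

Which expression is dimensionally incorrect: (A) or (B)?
(B)

(A) x = ½at²: LHS [L], RHS [L] ✓
(B) x = ½at: LHS [L], RHS [L T^-1] ✗

Expression (B) x = ½at is dimensionally incorrect.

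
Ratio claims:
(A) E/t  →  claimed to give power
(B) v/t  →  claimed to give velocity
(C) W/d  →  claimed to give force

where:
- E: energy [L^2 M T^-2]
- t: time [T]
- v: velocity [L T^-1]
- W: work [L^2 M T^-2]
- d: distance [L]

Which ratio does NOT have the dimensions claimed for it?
(B) v/t does not give velocity

(A) E/t: [L^2 M T^-3] = power [L^2 M T^-3] ✓
(B) v/t: [L T^-2] ≠ velocity [L T^-1] ✗
(C) W/d: [L M T^-2] = force [L M T^-2] ✓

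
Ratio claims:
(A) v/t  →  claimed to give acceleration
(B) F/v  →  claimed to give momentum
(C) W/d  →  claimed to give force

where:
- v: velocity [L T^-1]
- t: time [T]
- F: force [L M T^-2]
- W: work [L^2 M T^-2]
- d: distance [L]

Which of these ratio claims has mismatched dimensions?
(B) F/v does not give momentum

(A) v/t: [L T^-2] = acceleration [L T^-2] ✓
(B) F/v: [M T^-1] ≠ momentum [L M T^-1] ✗
(C) W/d: [L M T^-2] = force [L M T^-2] ✓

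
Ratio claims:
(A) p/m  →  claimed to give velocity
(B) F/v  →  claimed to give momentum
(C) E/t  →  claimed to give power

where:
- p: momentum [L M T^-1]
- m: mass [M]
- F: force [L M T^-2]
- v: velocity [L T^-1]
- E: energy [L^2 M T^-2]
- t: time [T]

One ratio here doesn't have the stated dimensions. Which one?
(B) F/v does not give momentum

(A) p/m: [L T^-1] = velocity [L T^-1] ✓
(B) F/v: [M T^-1] ≠ momentum [L M T^-1] ✗
(C) E/t: [L^2 M T^-3] = power [L^2 M T^-3] ✓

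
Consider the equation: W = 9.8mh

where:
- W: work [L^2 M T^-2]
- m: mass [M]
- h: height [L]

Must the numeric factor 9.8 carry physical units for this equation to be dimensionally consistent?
Yes

W has dimensions [L^2 M T^-2], while mh alone has dimensions [L M]. For the equation to balance, the factor 9.8 must carry dimensions [L T^-2] — it is a dimensional constant (a numerical value of a physical quantity with its units suppressed), not a pure number.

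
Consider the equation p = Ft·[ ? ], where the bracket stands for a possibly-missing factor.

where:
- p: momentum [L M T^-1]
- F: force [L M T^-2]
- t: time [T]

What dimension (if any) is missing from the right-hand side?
Nothing is missing — the bracketed factor must be dimensionless.

p has dimensions [L M T^-1] and Ft already has dimensions [L M T^-1], so p = Ft is dimensionally complete.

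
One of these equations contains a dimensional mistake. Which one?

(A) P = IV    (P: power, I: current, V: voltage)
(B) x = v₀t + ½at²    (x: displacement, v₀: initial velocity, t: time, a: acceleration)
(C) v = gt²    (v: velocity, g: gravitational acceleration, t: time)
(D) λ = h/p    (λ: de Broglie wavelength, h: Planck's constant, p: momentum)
(C) v = gt²

The equation (C) v = gt² is dimensionally incorrect.

LHS (v): [L T^-1]
RHS (gt²): [L] ✗

The dimensions do not match. The other three equations balance.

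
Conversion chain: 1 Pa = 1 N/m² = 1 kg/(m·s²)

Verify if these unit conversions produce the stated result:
The chain is correct (no errors).

Correct: Pascal is Newton per square meter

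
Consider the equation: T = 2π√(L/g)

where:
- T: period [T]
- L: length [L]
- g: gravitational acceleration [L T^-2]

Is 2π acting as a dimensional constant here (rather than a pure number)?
No

T has dimensions [T] and √(L/g) already has dimensions [T], so the equation balances without 2π contributing any dimensions. 2π is a pure (dimensionless) number; changing or removing it would not affect dimensional consistency.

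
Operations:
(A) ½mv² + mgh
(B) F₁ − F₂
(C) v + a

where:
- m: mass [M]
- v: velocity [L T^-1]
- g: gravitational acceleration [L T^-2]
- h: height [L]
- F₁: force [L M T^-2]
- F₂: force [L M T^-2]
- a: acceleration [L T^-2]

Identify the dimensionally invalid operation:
(C) v + a

(A) ½mv² + mgh: ½mv² [L^2 M T^-2] and mgh [L^2 M T^-2] — same dimensions ✓
(B) F₁ − F₂: F₁ [L M T^-2] and F₂ [L M T^-2] — same dimensions ✓
(C) v + a: v [L T^-1] and a [L T^-2] — different dimensions cannot be added/subtracted ✗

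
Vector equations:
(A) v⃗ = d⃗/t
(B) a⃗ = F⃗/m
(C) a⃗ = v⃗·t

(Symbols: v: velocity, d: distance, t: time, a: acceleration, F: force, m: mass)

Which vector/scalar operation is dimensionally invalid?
(C) a⃗ = v⃗·t

(A) v⃗ = d⃗/t: LHS [L T^-1], RHS [L T^-1] ✓ — displacement (vector) divided by time (scalar)
(B) a⃗ = F⃗/m: LHS [L T^-2], RHS [L T^-2] ✓ — force (vector) divided by mass (scalar)
(C) a⃗ = v⃗·t: LHS [L T^-2], RHS [L] ✗ — acceleration is velocity per time; should be v⃗/t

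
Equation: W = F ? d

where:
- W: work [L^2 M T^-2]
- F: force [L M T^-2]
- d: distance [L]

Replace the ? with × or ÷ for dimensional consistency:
multiplication (×): W = F × d

W [L^2 M T^-2]; F [L M T^-2]; d [L].
F × d → [L^2 M T^-2] ✓
F ÷ d → [M T^-2] ✗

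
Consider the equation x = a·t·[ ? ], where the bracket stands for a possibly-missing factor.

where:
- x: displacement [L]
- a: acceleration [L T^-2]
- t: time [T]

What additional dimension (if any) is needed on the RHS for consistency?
[T] — time (e.g. t)

x has dimensions [L]; a·t has dimensions [L T^-1].
The bracketed factor must supply [L] / [L T^-1] = [T].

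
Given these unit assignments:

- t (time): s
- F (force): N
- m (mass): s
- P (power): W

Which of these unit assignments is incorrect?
m

The variable m (mass) should have units kg, not s.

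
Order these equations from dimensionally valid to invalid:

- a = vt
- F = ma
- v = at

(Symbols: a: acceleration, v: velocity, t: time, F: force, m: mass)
Dimensionally correct: F = ma, v = at
Dimensionally incorrect: a = vt
Ordered (correct first, then incorrect): F = ma, v = at, a = vt

- a = vt: LHS [L T^-2], RHS [L] → incorrect ✗
- F = ma: LHS [L M T^-2], RHS [L M T^-2] → correct ✓
- v = at: LHS [L T^-1], RHS [L T^-1] → correct ✓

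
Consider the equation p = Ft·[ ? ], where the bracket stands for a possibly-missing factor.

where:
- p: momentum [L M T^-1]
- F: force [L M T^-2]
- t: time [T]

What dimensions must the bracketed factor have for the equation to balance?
Nothing is missing — the bracketed factor must be dimensionless.

p has dimensions [L M T^-1] and Ft already has dimensions [L M T^-1], so p = Ft is dimensionally complete.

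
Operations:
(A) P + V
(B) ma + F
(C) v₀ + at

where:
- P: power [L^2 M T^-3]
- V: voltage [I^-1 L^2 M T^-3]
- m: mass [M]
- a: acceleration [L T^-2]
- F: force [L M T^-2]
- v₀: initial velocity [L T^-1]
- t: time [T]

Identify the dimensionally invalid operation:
(A) P + V

(A) P + V: P [L^2 M T^-3] and V [I^-1 L^2 M T^-3] — different dimensions cannot be added/subtracted ✗
(B) ma + F: ma [L M T^-2] and F [L M T^-2] — same dimensions ✓
(C) v₀ + at: v₀ [L T^-1] and at [L T^-1] — same dimensions ✓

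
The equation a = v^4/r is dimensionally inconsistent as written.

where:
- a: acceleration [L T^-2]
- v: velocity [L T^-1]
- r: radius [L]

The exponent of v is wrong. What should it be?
The exponent of v should be 2: a = v^2/r

The LHS a has dimensions [L T^-2]; v has dimensions [L T^-1].
As written, the RHS v^4/r (exponent 4 on v) has dimensions [L^3 T^-4], which does not match.
With exponent 2, the RHS v^2/r has dimensions [L T^-2], matching the LHS.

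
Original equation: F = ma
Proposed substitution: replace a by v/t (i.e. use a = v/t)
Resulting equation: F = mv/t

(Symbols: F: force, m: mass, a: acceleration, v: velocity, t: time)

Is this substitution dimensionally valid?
Yes

[a] = [L T^-2] and [v/t] = [L T^-2]. These match, so the substitution replaces a quantity by one of the same dimensions and the result F = mv/t has LHS [L M T^-2] vs RHS [L M T^-2] — still consistent.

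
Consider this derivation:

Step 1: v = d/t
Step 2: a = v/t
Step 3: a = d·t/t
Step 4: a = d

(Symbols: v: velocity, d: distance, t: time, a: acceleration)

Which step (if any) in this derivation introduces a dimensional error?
Step 3

Step 1: v = d/t → LHS [L T^-1], RHS [L T^-1] ✓
Step 2: a = v/t → LHS [L T^-2], RHS [L T^-2] ✓
Step 3: a = d·t/t → LHS [L T^-2], RHS [L] ✗

The first dimensional inconsistency appears in step 3: a = d·t/t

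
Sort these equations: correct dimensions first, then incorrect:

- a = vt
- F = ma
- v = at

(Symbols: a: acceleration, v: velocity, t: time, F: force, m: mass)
Dimensionally correct: F = ma, v = at
Dimensionally incorrect: a = vt
Ordered (correct first, then incorrect): F = ma, v = at, a = vt

- a = vt: LHS [L T^-2], RHS [L] → incorrect ✗
- F = ma: LHS [L M T^-2], RHS [L M T^-2] → correct ✓
- v = at: LHS [L T^-1], RHS [L T^-1] → correct ✓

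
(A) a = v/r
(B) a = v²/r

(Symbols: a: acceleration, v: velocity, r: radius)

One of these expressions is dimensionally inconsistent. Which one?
(A)

(A) a = v/r: LHS [L T^-2], RHS [T^-1] ✗
(B) a = v²/r: LHS [L T^-2], RHS [L T^-2] ✓

Expression (A) a = v/r is dimensionally incorrect.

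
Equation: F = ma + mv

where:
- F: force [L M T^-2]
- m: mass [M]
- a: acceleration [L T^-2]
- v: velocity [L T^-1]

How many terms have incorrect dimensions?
1

LHS F: [L M T^-2]
- ma: [L M T^-2] ✓
- mv: [L M T^-1] ✗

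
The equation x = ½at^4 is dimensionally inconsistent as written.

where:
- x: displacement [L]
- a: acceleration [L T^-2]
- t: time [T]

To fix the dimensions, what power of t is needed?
The exponent of t should be 2: x = ½at^2

The LHS x has dimensions [L]; t has dimensions [T].
As written, the RHS ½at^4 (exponent 4 on t) has dimensions [L T^2], which does not match.
With exponent 2, the RHS ½at^2 has dimensions [L], matching the LHS.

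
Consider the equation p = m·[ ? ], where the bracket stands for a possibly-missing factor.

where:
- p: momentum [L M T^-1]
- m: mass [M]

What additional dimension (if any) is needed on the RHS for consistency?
[L T^-1] — velocity (e.g. v)

p has dimensions [L M T^-1]; m has dimensions [M].
The bracketed factor must supply [L M T^-1] / [M] = [L T^-1].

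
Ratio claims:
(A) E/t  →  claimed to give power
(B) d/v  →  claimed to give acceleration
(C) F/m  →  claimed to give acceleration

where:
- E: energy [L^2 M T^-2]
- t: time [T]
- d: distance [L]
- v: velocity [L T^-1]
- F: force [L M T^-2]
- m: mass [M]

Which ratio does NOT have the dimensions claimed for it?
(B) d/v does not give acceleration

(A) E/t: [L^2 M T^-3] = power [L^2 M T^-3] ✓
(B) d/v: [T] ≠ acceleration [L T^-2] ✗
(C) F/m: [L T^-2] = acceleration [L T^-2] ✓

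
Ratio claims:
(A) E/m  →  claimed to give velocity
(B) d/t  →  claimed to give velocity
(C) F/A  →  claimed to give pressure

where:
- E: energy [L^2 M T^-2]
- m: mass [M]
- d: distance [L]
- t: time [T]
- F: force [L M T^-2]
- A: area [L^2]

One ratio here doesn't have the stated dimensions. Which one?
(A) E/m does not give velocity

(A) E/m: [L^2 T^-2] ≠ velocity [L T^-1] ✗
(B) d/t: [L T^-1] = velocity [L T^-1] ✓
(C) F/A: [L^-1 M T^-2] = pressure [L^-1 M T^-2] ✓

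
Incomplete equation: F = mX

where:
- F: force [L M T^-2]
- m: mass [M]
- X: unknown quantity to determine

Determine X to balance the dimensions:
X = a (acceleration), dimensions [L T^-2]

F has dimensions [L M T^-2]; the rest of the RHS (m) has dimensions [M].
So X must have dimensions [L T^-2] — X = a (acceleration).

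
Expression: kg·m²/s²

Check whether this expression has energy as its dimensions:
Yes

The expression kg·m²/s² has dimensions [L^2 M T^-2], which is exactly energy [L^2 M T^-2].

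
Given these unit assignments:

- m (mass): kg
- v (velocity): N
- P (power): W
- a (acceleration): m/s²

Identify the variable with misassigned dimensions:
v

The variable v (velocity) should have units m/s, not N.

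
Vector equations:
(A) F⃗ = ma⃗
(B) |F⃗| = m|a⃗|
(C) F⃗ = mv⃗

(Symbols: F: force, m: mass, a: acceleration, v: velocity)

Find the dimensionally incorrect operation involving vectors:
(C) F⃗ = mv⃗

(A) F⃗ = ma⃗: LHS [L M T^-2], RHS [L M T^-2] ✓ — Force and acceleration are vectors, mass is a scalar
(B) |F⃗| = m|a⃗|: LHS [L M T^-2], RHS [L M T^-2] ✓ — magnitudes of vectors are scalars
(C) F⃗ = mv⃗: LHS [L M T^-2], RHS [L M T^-1] ✗ — mass times velocity is momentum, not force; should be ma⃗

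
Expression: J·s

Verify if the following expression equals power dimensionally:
No

The expression J·s has dimensions [L^2 M T^-1], but power has dimensions [L^2 M T^-3].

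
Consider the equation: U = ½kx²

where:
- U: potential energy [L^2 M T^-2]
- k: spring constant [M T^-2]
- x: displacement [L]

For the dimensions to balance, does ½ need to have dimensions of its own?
No

U has dimensions [L^2 M T^-2] and kx² already has dimensions [L^2 M T^-2], so the equation balances without ½ contributing any dimensions. ½ is a pure (dimensionless) number; changing or removing it would not affect dimensional consistency.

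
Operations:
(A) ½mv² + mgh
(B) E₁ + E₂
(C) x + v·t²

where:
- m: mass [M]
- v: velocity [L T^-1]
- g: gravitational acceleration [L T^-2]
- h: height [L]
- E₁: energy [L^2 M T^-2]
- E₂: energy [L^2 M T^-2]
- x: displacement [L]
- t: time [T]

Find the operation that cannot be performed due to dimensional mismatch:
(C) x + v·t²

(A) ½mv² + mgh: ½mv² [L^2 M T^-2] and mgh [L^2 M T^-2] — same dimensions ✓
(B) E₁ + E₂: E₁ [L^2 M T^-2] and E₂ [L^2 M T^-2] — same dimensions ✓
(C) x + v·t²: x [L] and v·t² [L T] — different dimensions cannot be added/subtracted ✗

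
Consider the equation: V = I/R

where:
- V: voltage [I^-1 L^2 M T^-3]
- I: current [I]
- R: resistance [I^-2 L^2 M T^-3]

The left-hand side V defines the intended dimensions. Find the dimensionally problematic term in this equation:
The right-hand side term I/R

V has dimensions [I^-1 L^2 M T^-3], but I/R has dimensions [I^3 L^-2 M^-1 T^3], so the term I/R is dimensionally wrong for V.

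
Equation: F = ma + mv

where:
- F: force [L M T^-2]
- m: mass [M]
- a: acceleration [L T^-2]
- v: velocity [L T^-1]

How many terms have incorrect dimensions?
1

LHS F: [L M T^-2]
- ma: [L M T^-2] ✓
- mv: [L M T^-1] ✗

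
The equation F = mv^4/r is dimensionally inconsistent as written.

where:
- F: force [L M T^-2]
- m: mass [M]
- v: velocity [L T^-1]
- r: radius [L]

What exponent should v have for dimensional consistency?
The exponent of v should be 2: F = mv^2/r

The LHS F has dimensions [L M T^-2]; v has dimensions [L T^-1].
As written, the RHS mv^4/r (exponent 4 on v) has dimensions [L^3 M T^-4], which does not match.
With exponent 2, the RHS mv^2/r has dimensions [L M T^-2], matching the LHS.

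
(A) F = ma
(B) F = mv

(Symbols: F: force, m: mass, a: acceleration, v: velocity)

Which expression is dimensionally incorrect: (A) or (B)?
(B)

(A) F = ma: LHS [L M T^-2], RHS [L M T^-2] ✓
(B) F = mv: LHS [L M T^-2], RHS [L M T^-1] ✗

Expression (B) F = mv is dimensionally incorrect.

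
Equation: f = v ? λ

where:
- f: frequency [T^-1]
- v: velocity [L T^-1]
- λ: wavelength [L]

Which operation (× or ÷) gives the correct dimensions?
division (÷): f = v ÷ λ

f [T^-1]; v [L T^-1]; λ [L].
v × λ → [L^2 T^-1] ✗
v ÷ λ → [T^-1] ✓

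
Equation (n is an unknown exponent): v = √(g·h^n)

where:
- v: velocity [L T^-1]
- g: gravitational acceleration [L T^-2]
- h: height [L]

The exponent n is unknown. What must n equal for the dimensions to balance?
n = 1

v has dimensions [L T^-1]; h has dimensions [L].
With n = 1: √(g·h^1) has dimensions [L T^-1], matching the LHS ✓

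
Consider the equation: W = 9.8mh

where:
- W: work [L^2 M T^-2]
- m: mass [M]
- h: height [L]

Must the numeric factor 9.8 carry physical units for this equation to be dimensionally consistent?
Yes

W has dimensions [L^2 M T^-2], while mh alone has dimensions [L M]. For the equation to balance, the factor 9.8 must carry dimensions [L T^-2] — it is a dimensional constant (a numerical value of a physical quantity with its units suppressed), not a pure number.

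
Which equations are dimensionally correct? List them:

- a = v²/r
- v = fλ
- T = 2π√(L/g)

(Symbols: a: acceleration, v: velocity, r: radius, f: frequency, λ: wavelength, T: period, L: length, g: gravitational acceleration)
Dimensionally correct: a = v²/r, v = fλ, T = 2π√(L/g)
Dimensionally incorrect: none
Ordered (correct first, then incorrect): a = v²/r, v = fλ, T = 2π√(L/g)

- a = v²/r: LHS [L T^-2], RHS [L T^-2] → correct ✓
- v = fλ: LHS [L T^-1], RHS [L T^-1] → correct ✓
- T = 2π√(L/g): LHS [T], RHS [T] → correct ✓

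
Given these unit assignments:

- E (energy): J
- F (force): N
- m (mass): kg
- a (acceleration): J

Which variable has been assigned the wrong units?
a

The variable a (acceleration) should have units m/s², not J.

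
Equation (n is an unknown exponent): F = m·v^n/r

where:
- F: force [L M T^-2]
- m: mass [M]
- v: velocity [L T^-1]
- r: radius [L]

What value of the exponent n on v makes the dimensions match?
n = 2

F has dimensions [L M T^-2]; v has dimensions [L T^-1].
The rest of the RHS has dimensions [L^-1 M], so v^n must supply [L^2 T^-2].
With n = 2: m·v^2/r has dimensions [L M T^-2], matching the LHS ✓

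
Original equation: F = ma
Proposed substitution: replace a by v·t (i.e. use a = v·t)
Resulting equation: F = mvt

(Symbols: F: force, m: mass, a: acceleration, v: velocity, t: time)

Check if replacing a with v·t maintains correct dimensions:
No

[a] = [L T^-2] and [v·t] = [L]. These differ, so the substitution replaces a quantity by one of different dimensions and the result F = mvt has LHS [L M T^-2] vs RHS [L M] — inconsistent.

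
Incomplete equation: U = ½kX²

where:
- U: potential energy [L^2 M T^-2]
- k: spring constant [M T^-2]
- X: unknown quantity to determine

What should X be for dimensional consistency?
X = x (displacement), dimensions [L]

U has dimensions [L^2 M T^-2]; the rest of the RHS (½k) has dimensions [M T^-2].
So X² must have dimensions [L^2], i.e. X has dimensions [L] — X = x (displacement).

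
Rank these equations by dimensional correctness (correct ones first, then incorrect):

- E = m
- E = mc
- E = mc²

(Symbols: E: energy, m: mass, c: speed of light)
Dimensionally correct: E = mc²
Dimensionally incorrect: E = m, E = mc
Ordered (correct first, then incorrect): E = mc², E = m, E = mc

- E = m: LHS [L^2 M T^-2], RHS [M] → incorrect ✗
- E = mc: LHS [L^2 M T^-2], RHS [L M T^-1] → incorrect ✗
- E = mc²: LHS [L^2 M T^-2], RHS [L^2 M T^-2] → correct ✓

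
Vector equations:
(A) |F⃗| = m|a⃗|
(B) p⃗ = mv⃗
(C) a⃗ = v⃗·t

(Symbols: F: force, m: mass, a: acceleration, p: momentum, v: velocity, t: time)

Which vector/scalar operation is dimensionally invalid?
(C) a⃗ = v⃗·t

(A) |F⃗| = m|a⃗|: LHS [L M T^-2], RHS [L M T^-2] ✓ — magnitudes of vectors are scalars
(B) p⃗ = mv⃗: LHS [L M T^-1], RHS [L M T^-1] ✓ — mass (scalar) times velocity (vector)
(C) a⃗ = v⃗·t: LHS [L T^-2], RHS [L] ✗ — acceleration is velocity per time; should be v⃗/t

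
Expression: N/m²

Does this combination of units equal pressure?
Yes

The expression N/m² has dimensions [L^-1 M T^-2], which is exactly pressure [L^-1 M T^-2].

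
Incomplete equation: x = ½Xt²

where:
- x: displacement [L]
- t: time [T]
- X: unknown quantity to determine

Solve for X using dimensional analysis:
X = a (acceleration), dimensions [L T^-2]

x has dimensions [L]; the rest of the RHS (½ t²) has dimensions [T^2].
So X must have dimensions [L T^-2] — X = a (acceleration).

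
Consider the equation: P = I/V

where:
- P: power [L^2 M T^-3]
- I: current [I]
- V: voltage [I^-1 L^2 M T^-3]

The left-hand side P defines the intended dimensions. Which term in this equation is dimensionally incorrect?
The right-hand side term I/V

P has dimensions [L^2 M T^-3], but I/V has dimensions [I^2 L^-2 M^-1 T^3], so the term I/V is dimensionally wrong for P.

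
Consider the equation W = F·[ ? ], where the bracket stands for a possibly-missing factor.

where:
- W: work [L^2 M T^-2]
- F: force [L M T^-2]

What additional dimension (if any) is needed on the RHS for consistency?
[L] — length (e.g. a distance d)

W has dimensions [L^2 M T^-2]; F has dimensions [L M T^-2].
The bracketed factor must supply [L^2 M T^-2] / [L M T^-2] = [L].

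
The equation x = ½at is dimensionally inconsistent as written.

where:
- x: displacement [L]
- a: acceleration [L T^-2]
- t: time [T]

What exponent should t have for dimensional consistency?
The exponent of t should be 2: x = ½at^2

The LHS x has dimensions [L]; t has dimensions [T].
As written, the RHS ½at (exponent 1 on t) has dimensions [L T^-1], which does not match.
With exponent 2, the RHS ½at^2 has dimensions [L], matching the LHS.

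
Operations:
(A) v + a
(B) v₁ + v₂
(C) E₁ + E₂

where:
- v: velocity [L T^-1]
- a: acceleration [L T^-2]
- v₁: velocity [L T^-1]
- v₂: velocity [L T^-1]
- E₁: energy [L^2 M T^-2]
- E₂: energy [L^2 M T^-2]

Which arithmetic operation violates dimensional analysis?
(A) v + a

(A) v + a: v [L T^-1] and a [L T^-2] — different dimensions cannot be added/subtracted ✗
(B) v₁ + v₂: v₁ [L T^-1] and v₂ [L T^-1] — same dimensions ✓
(C) E₁ + E₂: E₁ [L^2 M T^-2] and E₂ [L^2 M T^-2] — same dimensions ✓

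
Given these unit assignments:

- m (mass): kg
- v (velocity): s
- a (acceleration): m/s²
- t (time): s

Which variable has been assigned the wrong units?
v

The variable v (velocity) should have units m/s, not s.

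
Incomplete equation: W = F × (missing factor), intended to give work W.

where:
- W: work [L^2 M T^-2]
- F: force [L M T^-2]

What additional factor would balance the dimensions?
d (distance), dimensions [L]

W has dimensions [L^2 M T^-2] and F has dimensions [L M T^-2].
The missing factor must have dimensions [L^2 M T^-2] / [L M T^-2] = [L], i.e. distance (d).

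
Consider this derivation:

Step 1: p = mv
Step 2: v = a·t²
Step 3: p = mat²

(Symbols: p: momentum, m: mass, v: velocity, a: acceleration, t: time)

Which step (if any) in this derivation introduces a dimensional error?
Step 2

Step 1: p = mv → LHS [L M T^-1], RHS [L M T^-1] ✓
Step 2: v = a·t² → LHS [L T^-1], RHS [L] ✗

The first dimensional inconsistency appears in step 2: v = a·t²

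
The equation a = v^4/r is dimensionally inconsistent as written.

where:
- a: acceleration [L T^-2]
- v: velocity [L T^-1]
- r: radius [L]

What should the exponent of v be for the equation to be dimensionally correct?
The exponent of v should be 2: a = v^2/r

The LHS a has dimensions [L T^-2]; v has dimensions [L T^-1].
As written, the RHS v^4/r (exponent 4 on v) has dimensions [L^3 T^-4], which does not match.
With exponent 2, the RHS v^2/r has dimensions [L T^-2], matching the LHS.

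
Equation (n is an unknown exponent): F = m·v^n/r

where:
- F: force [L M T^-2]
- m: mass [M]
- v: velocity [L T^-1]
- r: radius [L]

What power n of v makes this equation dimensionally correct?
n = 2

F has dimensions [L M T^-2]; v has dimensions [L T^-1].
The rest of the RHS has dimensions [L^-1 M], so v^n must supply [L^2 T^-2].
With n = 2: m·v^2/r has dimensions [L M T^-2], matching the LHS ✓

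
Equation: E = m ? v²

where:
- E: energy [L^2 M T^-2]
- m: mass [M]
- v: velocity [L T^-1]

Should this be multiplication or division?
multiplication (×): E = m × v²

E [L^2 M T^-2]; m [M]; v² [L^2 T^-2].
m × v² → [L^2 M T^-2] ✓
m ÷ v² → [L^-2 M T^2] ✗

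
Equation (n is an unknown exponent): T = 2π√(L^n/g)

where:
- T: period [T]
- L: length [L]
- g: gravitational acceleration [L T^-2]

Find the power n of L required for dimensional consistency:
n = 1

T has dimensions [T]; L has dimensions [L].
With n = 1: 2π√(L^1/g) has dimensions [T], matching the LHS ✓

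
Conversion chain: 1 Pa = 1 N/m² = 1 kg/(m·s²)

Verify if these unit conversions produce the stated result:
The chain is correct (no errors).

Correct: Pascal is Newton per square meter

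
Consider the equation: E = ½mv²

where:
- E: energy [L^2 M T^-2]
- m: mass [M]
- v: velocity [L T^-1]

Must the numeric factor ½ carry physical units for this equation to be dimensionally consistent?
No

E has dimensions [L^2 M T^-2] and mv² already has dimensions [L^2 M T^-2], so the equation balances without ½ contributing any dimensions. ½ is a pure (dimensionless) number; changing or removing it would not affect dimensional consistency.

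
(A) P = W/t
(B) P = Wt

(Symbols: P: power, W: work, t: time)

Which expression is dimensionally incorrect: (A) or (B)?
(B)

(A) P = W/t: LHS [L^2 M T^-3], RHS [L^2 M T^-3] ✓
(B) P = Wt: LHS [L^2 M T^-3], RHS [L^2 M T^-1] ✗

Expression (B) P = Wt is dimensionally incorrect.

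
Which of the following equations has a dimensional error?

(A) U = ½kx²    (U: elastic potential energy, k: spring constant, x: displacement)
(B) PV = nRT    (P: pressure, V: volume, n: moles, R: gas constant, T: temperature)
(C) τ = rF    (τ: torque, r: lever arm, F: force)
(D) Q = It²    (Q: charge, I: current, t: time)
(D) Q = It²

The equation (D) Q = It² is dimensionally incorrect.

LHS (Q): [I T]
RHS (It²): [I T^2] ✗

The dimensions do not match. The other three equations balance.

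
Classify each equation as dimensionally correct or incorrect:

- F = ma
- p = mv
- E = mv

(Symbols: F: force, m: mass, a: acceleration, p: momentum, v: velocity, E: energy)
Dimensionally correct: F = ma, p = mv
Dimensionally incorrect: E = mv
Ordered (correct first, then incorrect): F = ma, p = mv, E = mv

- F = ma: LHS [L M T^-2], RHS [L M T^-2] → correct ✓
- p = mv: LHS [L M T^-1], RHS [L M T^-1] → correct ✓
- E = mv: LHS [L^2 M T^-2], RHS [L M T^-1] → incorrect ✗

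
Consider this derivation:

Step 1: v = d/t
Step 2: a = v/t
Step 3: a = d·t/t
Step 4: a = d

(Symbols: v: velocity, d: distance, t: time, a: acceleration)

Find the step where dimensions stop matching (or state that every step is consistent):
Step 3

Step 1: v = d/t → LHS [L T^-1], RHS [L T^-1] ✓
Step 2: a = v/t → LHS [L T^-2], RHS [L T^-2] ✓
Step 3: a = d·t/t → LHS [L T^-2], RHS [L] ✗

The first dimensional inconsistency appears in step 3: a = d·t/t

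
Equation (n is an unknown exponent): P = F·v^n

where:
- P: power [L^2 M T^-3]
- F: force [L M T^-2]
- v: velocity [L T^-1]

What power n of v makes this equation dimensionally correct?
n = 1

P has dimensions [L^2 M T^-3]; v has dimensions [L T^-1].
The rest of the RHS has dimensions [L M T^-2], so v^n must supply [L T^-1].
With n = 1: F·v^1 has dimensions [L^2 M T^-3], matching the LHS ✓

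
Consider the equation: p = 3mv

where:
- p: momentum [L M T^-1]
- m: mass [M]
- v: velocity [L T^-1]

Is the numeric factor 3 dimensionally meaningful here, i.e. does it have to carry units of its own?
No

p has dimensions [L M T^-1] and mv already has dimensions [L M T^-1], so the equation balances without 3 contributing any dimensions. 3 is a pure (dimensionless) number; changing or removing it would not affect dimensional consistency.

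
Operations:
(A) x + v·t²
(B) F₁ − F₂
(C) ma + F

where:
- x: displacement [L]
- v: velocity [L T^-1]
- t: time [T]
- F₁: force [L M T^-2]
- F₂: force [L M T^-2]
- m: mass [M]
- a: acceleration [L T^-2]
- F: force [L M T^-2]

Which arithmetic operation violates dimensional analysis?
(A) x + v·t²

(A) x + v·t²: x [L] and v·t² [L T] — different dimensions cannot be added/subtracted ✗
(B) F₁ − F₂: F₁ [L M T^-2] and F₂ [L M T^-2] — same dimensions ✓
(C) ma + F: ma [L M T^-2] and F [L M T^-2] — same dimensions ✓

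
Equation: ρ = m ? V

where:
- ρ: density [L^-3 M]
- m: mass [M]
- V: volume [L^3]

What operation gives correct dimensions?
division (÷): ρ = m ÷ V

ρ [L^-3 M]; m [M]; V [L^3].
m × V → [L^3 M] ✗
m ÷ V → [L^-3 M] ✓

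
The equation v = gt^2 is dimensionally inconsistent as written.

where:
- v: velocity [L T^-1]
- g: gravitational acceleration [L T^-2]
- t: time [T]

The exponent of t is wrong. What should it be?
The exponent of t should be 1: v = gt

The LHS v has dimensions [L T^-1]; t has dimensions [T].
As written, the RHS gt^2 (exponent 2 on t) has dimensions [L], which does not match.
With exponent 1, the RHS gt has dimensions [L T^-1], matching the LHS.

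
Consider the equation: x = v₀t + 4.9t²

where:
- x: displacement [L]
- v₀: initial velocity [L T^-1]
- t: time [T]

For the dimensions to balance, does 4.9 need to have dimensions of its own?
Yes

x has dimensions [L], while t² alone has dimensions [T^2]. For the equation to balance, the factor 4.9 must carry dimensions [L T^-2] — it is a dimensional constant (a numerical value of a physical quantity with its units suppressed), not a pure number.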